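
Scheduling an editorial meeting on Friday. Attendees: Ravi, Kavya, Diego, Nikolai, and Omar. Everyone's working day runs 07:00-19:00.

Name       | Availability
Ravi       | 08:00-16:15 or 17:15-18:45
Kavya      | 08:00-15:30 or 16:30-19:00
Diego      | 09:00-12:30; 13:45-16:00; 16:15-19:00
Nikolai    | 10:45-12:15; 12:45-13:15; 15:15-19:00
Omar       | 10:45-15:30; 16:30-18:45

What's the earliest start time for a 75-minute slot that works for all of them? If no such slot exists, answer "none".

10:45

Ravi ∩ Kavya: 08:00-15:30, 17:15-18:45.
Ravi ∩ Kavya ∩ Diego: 09:00-12:30, 13:45-15:30, 17:15-18:45.
Ravi ∩ Kavya ∩ Diego ∩ Nikolai: 10:45-12:15, 15:15-15:30, 17:15-18:45.
Ravi ∩ Kavya ∩ Diego ∩ Nikolai ∩ Omar: 10:45-12:15, 15:15-15:30, 17:15-18:45.
The first common window of at least 75 minutes is 10:45-12:15, so the earliest start is 10:45.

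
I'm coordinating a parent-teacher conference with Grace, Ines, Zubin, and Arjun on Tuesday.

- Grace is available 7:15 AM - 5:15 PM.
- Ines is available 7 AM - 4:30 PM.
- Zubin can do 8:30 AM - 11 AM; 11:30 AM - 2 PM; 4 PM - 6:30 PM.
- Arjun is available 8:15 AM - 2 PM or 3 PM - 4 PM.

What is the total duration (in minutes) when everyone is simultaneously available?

Grace ∩ Ines: 07:15-16:30.
Grace ∩ Ines ∩ Zubin: 08:30-11:00, 11:30-14:00, 16:00-16:30.
Grace ∩ Ines ∩ Zubin ∩ Arjun: 08:30-11:00, 11:30-14:00.
So the common availability across everyone is 08:30-11:00, 11:30-14:00.
Summing the common windows: 150 + 150 = 300 minutes.

300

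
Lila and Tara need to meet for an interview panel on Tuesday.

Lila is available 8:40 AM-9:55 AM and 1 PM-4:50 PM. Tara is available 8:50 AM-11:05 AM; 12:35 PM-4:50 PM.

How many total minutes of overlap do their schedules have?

Lila ∩ Tara: 08:50-09:55, 13:00-16:50.
So the common availability across everyone is 08:50-09:55, 13:00-16:50.
Summing the common windows: 65 + 230 = 295 minutes.

295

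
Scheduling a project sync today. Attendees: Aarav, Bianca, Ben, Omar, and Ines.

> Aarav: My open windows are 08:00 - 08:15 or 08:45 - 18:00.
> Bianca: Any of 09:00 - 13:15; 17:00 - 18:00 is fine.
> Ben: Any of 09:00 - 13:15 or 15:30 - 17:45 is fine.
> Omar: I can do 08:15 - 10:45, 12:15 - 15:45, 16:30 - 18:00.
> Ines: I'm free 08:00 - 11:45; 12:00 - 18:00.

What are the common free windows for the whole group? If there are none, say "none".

Aarav ∩ Bianca: 09:00-13:15, 17:00-18:00.
Aarav ∩ Bianca ∩ Ben: 09:00-13:15, 17:00-17:45.
Aarav ∩ Bianca ∩ Ben ∩ Omar: 09:00-10:45, 12:15-13:15, 17:00-17:45.
Aarav ∩ Bianca ∩ Ben ∩ Omar ∩ Ines: 09:00-10:45, 12:15-13:15, 17:00-17:45.
Those are the intersection windows.

09:00-10:45, 12:15-13:15, 17:00-17:45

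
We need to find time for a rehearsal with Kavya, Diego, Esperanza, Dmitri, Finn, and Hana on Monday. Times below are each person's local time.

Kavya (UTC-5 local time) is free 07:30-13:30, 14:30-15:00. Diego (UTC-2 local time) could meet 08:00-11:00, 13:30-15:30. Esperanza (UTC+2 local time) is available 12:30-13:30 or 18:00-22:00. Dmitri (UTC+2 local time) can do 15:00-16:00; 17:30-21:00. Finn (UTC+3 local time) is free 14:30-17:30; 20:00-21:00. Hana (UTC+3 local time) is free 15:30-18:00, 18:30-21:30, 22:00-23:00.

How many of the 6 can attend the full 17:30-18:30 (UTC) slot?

Kavya in UTC: 12:30-18:30, 19:30-20:00 (add 5h to convert from UTC-5).
Diego in UTC: 10:00-13:00, 15:30-17:30 (add 2h to convert from UTC-2).
Esperanza in UTC: 10:30-11:30, 16:00-20:00 (subtract 2h to convert from UTC+2).
Dmitri in UTC: 13:00-14:00, 15:30-19:00 (subtract 2h to convert from UTC+2).
Finn in UTC: 11:30-14:30, 17:00-18:00 (subtract 3h to convert from UTC+3).
Hana in UTC: 12:30-15:00, 15:30-18:30, 19:00-20:00 (subtract 3h to convert from UTC+3).
Kavya, Esperanza, Dmitri, and Hana can make the full 17:30-18:30 slot — that's 4.

4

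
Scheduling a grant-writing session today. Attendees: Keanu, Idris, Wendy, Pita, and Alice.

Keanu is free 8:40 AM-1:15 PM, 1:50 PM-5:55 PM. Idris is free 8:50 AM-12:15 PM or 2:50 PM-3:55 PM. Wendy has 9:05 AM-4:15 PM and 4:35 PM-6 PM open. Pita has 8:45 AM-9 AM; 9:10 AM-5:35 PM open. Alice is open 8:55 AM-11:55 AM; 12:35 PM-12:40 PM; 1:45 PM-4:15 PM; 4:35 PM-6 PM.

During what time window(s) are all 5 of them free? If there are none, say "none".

Keanu ∩ Idris: 08:50-12:15, 14:50-15:55.
Keanu ∩ Idris ∩ Wendy: 09:05-12:15, 14:50-15:55.
Keanu ∩ Idris ∩ Wendy ∩ Pita: 09:10-12:15, 14:50-15:55.
Keanu ∩ Idris ∩ Wendy ∩ Pita ∩ Alice: 09:10-11:55, 14:50-15:55.

09:10-11:55, 14:50-15:55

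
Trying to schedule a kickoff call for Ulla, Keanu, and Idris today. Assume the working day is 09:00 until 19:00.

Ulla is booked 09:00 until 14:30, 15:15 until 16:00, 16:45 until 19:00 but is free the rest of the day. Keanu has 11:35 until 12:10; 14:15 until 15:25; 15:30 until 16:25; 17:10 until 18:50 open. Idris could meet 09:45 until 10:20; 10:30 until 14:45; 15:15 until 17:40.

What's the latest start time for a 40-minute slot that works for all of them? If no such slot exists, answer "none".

none

Ulla free: 14:30-15:15, 16:00-16:45 (invert busy blocks within the working day).
Keanu free: 11:35-12:10, 14:15-15:25, 15:30-16:25, 17:10-18:50.
Idris free: 09:45-10:20, 10:30-14:45, 15:15-17:40.
Ulla ∩ Keanu: 14:30-15:15, 16:00-16:25.
Ulla ∩ Keanu ∩ Idris: 14:30-14:45, 16:00-16:25.
No common window is at least 40 minutes long.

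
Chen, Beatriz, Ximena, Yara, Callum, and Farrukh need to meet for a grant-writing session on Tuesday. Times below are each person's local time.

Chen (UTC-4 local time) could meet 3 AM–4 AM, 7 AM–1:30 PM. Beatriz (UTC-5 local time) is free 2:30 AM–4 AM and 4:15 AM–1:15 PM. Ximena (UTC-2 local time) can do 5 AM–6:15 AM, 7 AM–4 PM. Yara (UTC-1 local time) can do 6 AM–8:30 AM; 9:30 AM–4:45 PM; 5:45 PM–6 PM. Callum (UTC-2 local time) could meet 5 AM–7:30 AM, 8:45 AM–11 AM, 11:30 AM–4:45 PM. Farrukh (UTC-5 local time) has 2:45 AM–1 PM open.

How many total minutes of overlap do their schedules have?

375

Chen in UTC: 07:00-08:00, 11:00-17:30 (add 4h to convert from UTC-4).
Beatriz in UTC: 07:30-09:00, 09:15-18:15 (add 5h to convert from UTC-5).
Ximena in UTC: 07:00-08:15, 09:00-18:00 (add 2h to convert from UTC-2).
Yara in UTC: 07:00-09:30, 10:30-17:45, 18:45-19:00 (add 1h to convert from UTC-1).
Callum in UTC: 07:00-09:30, 10:45-13:00, 13:30-18:45 (add 2h to convert from UTC-2).
Farrukh in UTC: 07:45-18:00 (add 5h to convert from UTC-5).
Chen ∩ Beatriz: 07:30-08:00, 11:00-17:30.
Chen ∩ Beatriz ∩ Ximena: 07:30-08:00, 11:00-17:30.
Chen ∩ Beatriz ∩ Ximena ∩ Yara: 07:30-08:00, 11:00-17:30.
Chen ∩ Beatriz ∩ Ximena ∩ Yara ∩ Callum: 07:30-08:00, 11:00-13:00, 13:30-17:30.
Chen ∩ Beatriz ∩ Ximena ∩ Yara ∩ Callum ∩ Farrukh: 07:45-08:00, 11:00-13:00, 13:30-17:30.
Those are the intersection windows.
Summing the common windows: 15 + 120 + 240 = 375 minutes.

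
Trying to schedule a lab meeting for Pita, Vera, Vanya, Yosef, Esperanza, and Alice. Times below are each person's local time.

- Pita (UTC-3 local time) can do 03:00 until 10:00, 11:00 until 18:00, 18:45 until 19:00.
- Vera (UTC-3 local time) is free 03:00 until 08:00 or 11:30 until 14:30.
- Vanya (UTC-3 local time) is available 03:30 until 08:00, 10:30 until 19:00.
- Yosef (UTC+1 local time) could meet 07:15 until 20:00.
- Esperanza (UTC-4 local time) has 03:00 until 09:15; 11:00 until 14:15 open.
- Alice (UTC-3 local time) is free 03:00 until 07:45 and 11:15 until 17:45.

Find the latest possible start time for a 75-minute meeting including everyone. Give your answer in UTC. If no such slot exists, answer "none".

16:15

Pita in UTC: 06:00-13:00, 14:00-21:00, 21:45-22:00 (add 3h to convert from UTC-3).
Vera in UTC: 06:00-11:00, 14:30-17:30 (add 3h to convert from UTC-3).
Vanya in UTC: 06:30-11:00, 13:30-22:00 (add 3h to convert from UTC-3).
Yosef in UTC: 06:15-19:00 (subtract 1h to convert from UTC+1).
Esperanza in UTC: 07:00-13:15, 15:00-18:15 (add 4h to convert from UTC-4).
Alice in UTC: 06:00-10:45, 14:15-20:45 (add 3h to convert from UTC-3).
Pita ∩ Vera: 06:00-11:00, 14:30-17:30.
Pita ∩ Vera ∩ Vanya: 06:30-11:00, 14:30-17:30.
Pita ∩ Vera ∩ Vanya ∩ Yosef: 06:30-11:00, 14:30-17:30.
Pita ∩ Vera ∩ Vanya ∩ Yosef ∩ Esperanza: 07:00-11:00, 15:00-17:30.
Pita ∩ Vera ∩ Vanya ∩ Yosef ∩ Esperanza ∩ Alice: 07:00-10:45, 15:00-17:30.
So the common availability across everyone is 07:00-10:45, 15:00-17:30.
The last common window of at least 75 minutes is 15:00-17:30; a 75-minute meeting can start as late as 16:15 and still end by 17:30.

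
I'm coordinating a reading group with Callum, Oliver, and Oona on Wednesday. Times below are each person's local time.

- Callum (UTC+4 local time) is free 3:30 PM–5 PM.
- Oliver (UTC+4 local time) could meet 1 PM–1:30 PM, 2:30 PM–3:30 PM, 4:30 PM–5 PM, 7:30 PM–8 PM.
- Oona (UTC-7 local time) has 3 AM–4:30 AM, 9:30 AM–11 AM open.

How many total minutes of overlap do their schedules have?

Callum in UTC: 11:30-13:00 (subtract 4h to convert from UTC+4).
Oliver in UTC: 09:00-09:30, 10:30-11:30, 12:30-13:00, 15:30-16:00 (subtract 4h to convert from UTC+4).
Oona in UTC: 10:00-11:30, 16:30-18:00 (add 7h to convert from UTC-7).
Callum ∩ Oliver: 12:30-13:00.
Callum ∩ Oliver ∩ Oona: ∅.
There is no time when everyone is free.
There is no common window, so the total is 0 minutes.

0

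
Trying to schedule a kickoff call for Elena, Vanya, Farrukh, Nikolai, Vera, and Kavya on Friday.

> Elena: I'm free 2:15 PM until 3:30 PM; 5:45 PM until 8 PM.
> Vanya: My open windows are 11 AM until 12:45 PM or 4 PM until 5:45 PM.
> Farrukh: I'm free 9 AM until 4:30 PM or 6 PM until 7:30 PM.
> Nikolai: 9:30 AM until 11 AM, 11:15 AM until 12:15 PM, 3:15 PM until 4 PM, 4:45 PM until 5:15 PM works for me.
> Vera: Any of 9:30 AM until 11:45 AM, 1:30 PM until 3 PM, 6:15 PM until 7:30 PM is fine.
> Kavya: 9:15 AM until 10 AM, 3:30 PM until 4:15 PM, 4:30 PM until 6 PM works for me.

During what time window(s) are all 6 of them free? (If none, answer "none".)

Elena ∩ Vanya: ∅.
Elena ∩ Vanya ∩ Farrukh: ∅.
Elena ∩ Vanya ∩ Farrukh ∩ Nikolai: ∅.
Elena ∩ Vanya ∩ Farrukh ∩ Nikolai ∩ Vera: ∅.
Elena ∩ Vanya ∩ Farrukh ∩ Nikolai ∩ Vera ∩ Kavya: ∅.
There is no time when everyone is free.

none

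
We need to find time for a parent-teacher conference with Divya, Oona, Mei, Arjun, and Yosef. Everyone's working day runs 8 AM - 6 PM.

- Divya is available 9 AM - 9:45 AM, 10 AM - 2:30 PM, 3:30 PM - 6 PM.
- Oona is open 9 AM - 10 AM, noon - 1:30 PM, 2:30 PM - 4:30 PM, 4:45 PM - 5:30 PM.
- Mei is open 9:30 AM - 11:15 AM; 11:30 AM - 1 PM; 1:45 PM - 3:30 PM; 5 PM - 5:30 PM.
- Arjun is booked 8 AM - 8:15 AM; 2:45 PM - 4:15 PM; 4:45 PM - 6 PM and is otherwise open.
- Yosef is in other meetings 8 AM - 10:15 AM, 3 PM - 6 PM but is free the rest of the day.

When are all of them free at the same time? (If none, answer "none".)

12:00-13:00

Divya free: 09:00-09:45, 10:00-14:30, 15:30-18:00.
Oona free: 09:00-10:00, 12:00-13:30, 14:30-16:30, 16:45-17:30.
Mei free: 09:30-11:15, 11:30-13:00, 13:45-15:30, 17:00-17:30.
Arjun free: 08:15-14:45, 16:15-16:45 (invert busy blocks within the working day).
Yosef free: 10:15-15:00 (invert busy blocks within the working day).
Divya ∩ Oona: 09:00-09:45, 12:00-13:30, 15:30-16:30, 16:45-17:30.
Divya ∩ Oona ∩ Mei: 09:30-09:45, 12:00-13:00, 17:00-17:30.
Divya ∩ Oona ∩ Mei ∩ Arjun: 09:30-09:45, 12:00-13:00.
Divya ∩ Oona ∩ Mei ∩ Arjun ∩ Yosef: 12:00-13:00.
Those are the intersection windows.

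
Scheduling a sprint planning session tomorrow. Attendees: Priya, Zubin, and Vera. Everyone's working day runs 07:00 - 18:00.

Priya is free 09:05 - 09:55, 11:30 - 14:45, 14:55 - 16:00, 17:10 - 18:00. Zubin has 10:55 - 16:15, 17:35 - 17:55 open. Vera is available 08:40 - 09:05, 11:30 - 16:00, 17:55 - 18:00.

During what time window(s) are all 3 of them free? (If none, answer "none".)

Priya ∩ Zubin: 11:30-14:45, 14:55-16:00, 17:35-17:55.
Priya ∩ Zubin ∩ Vera: 11:30-14:45, 14:55-16:00.

11:30-14:45, 14:55-16:00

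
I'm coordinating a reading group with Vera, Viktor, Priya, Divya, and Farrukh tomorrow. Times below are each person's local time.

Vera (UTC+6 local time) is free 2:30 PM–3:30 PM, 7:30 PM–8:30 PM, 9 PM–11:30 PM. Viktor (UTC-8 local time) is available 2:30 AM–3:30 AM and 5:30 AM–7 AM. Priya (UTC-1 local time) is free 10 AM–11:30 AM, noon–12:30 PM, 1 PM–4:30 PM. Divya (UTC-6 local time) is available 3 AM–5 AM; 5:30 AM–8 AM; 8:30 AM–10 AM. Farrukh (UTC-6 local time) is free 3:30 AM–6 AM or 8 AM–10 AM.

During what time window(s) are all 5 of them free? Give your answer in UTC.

none

Vera in UTC: 08:30-09:30, 13:30-14:30, 15:00-17:30 (subtract 6h to convert from UTC+6).
Viktor in UTC: 10:30-11:30, 13:30-15:00 (add 8h to convert from UTC-8).
Priya in UTC: 11:00-12:30, 13:00-13:30, 14:00-17:30 (add 1h to convert from UTC-1).
Divya in UTC: 09:00-11:00, 11:30-14:00, 14:30-16:00 (add 6h to convert from UTC-6).
Farrukh in UTC: 09:30-12:00, 14:00-16:00 (add 6h to convert from UTC-6).
Vera ∩ Viktor: 13:30-14:30.
Vera ∩ Viktor ∩ Priya: 14:00-14:30.
Vera ∩ Viktor ∩ Priya ∩ Divya: ∅.
Vera ∩ Viktor ∩ Priya ∩ Divya ∩ Farrukh: ∅.
There is no time when everyone is free.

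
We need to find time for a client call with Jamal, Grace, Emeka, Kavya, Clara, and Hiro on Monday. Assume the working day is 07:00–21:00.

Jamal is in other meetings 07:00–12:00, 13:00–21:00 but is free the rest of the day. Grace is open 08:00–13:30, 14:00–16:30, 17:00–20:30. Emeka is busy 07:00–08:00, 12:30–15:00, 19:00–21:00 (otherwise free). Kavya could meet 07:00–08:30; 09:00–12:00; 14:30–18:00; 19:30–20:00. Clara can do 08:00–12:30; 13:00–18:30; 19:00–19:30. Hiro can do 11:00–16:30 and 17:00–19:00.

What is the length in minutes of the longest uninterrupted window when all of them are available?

0

Jamal free: 12:00-13:00 (invert busy blocks within the working day).
Grace free: 08:00-13:30, 14:00-16:30, 17:00-20:30.
Emeka free: 08:00-12:30, 15:00-19:00 (invert busy blocks within the working day).
Kavya free: 07:00-08:30, 09:00-12:00, 14:30-18:00, 19:30-20:00.
Clara free: 08:00-12:30, 13:00-18:30, 19:00-19:30.
Hiro free: 11:00-16:30, 17:00-19:00.
Jamal ∩ Grace: 12:00-13:00.
Jamal ∩ Grace ∩ Emeka: 12:00-12:30.
Jamal ∩ Grace ∩ Emeka ∩ Kavya: ∅.
Jamal ∩ Grace ∩ Emeka ∩ Kavya ∩ Clara: ∅.
Jamal ∩ Grace ∩ Emeka ∩ Kavya ∩ Clara ∩ Hiro: ∅.
There is no time when everyone is free.
No common window exists, so the longest block is 0 minutes.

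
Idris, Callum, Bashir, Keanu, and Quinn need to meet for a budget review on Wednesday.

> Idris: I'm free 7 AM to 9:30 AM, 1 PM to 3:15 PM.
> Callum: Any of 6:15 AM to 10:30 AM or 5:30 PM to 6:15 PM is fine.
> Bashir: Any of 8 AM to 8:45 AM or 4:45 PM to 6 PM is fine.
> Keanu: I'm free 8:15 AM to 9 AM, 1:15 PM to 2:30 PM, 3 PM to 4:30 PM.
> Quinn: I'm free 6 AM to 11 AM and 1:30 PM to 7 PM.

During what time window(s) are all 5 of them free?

08:15-08:45

Idris ∩ Callum: 07:00-09:30.
Idris ∩ Callum ∩ Bashir: 08:00-08:45.
Idris ∩ Callum ∩ Bashir ∩ Keanu: 08:15-08:45.
Idris ∩ Callum ∩ Bashir ∩ Keanu ∩ Quinn: 08:15-08:45.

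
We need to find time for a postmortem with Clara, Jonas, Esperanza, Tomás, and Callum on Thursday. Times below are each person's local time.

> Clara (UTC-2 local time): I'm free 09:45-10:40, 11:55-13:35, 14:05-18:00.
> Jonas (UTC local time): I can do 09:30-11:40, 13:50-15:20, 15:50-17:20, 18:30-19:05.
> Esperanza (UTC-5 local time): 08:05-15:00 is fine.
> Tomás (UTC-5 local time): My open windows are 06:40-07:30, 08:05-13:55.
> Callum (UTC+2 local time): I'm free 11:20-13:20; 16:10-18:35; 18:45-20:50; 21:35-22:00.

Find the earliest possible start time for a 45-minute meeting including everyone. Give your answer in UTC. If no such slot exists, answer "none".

14:10

Clara in UTC: 11:45-12:40, 13:55-15:35, 16:05-20:00 (add 2h to convert from UTC-2).
Jonas in UTC: 09:30-11:40, 13:50-15:20, 15:50-17:20, 18:30-19:05.
Esperanza in UTC: 13:05-20:00 (add 5h to convert from UTC-5).
Tomás in UTC: 11:40-12:30, 13:05-18:55 (add 5h to convert from UTC-5).
Callum in UTC: 09:20-11:20, 14:10-16:35, 16:45-18:50, 19:35-20:00 (subtract 2h to convert from UTC+2).
Clara ∩ Jonas: 13:55-15:20, 16:05-17:20, 18:30-19:05.
Clara ∩ Jonas ∩ Esperanza: 13:55-15:20, 16:05-17:20, 18:30-19:05.
Clara ∩ Jonas ∩ Esperanza ∩ Tomás: 13:55-15:20, 16:05-17:20, 18:30-18:55.
Clara ∩ Jonas ∩ Esperanza ∩ Tomás ∩ Callum: 14:10-15:20, 16:05-16:35, 16:45-17:20, 18:30-18:50.
Those are the intersection windows.
The first common window of at least 45 minutes is 14:10-15:20, so the earliest start is 14:10.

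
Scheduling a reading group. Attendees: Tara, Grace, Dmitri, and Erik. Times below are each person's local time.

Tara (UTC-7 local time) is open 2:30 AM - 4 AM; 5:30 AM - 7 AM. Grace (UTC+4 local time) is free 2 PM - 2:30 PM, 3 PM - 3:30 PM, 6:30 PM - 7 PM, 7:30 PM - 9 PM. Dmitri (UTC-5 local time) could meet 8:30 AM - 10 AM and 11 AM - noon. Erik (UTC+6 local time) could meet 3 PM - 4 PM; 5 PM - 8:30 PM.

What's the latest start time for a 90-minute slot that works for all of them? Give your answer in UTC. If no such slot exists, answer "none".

none

Tara in UTC: 09:30-11:00, 12:30-14:00 (add 7h to convert from UTC-7).
Grace in UTC: 10:00-10:30, 11:00-11:30, 14:30-15:00, 15:30-17:00 (subtract 4h to convert from UTC+4).
Dmitri in UTC: 13:30-15:00, 16:00-17:00 (add 5h to convert from UTC-5).
Erik in UTC: 09:00-10:00, 11:00-14:30 (subtract 6h to convert from UTC+6).
Tara ∩ Grace: 10:00-10:30.
Tara ∩ Grace ∩ Dmitri: ∅.
Tara ∩ Grace ∩ Dmitri ∩ Erik: ∅.
There is no time when everyone is free.
No common window is at least 90 minutes long.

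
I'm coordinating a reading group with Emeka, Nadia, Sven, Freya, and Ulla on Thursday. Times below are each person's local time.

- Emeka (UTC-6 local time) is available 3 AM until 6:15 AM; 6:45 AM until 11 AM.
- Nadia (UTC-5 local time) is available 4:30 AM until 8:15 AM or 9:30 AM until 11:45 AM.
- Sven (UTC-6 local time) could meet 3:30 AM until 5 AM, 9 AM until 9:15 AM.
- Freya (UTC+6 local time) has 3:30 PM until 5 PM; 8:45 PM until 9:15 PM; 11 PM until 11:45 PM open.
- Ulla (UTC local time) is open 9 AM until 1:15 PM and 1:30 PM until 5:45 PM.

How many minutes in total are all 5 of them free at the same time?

105

Emeka in UTC: 09:00-12:15, 12:45-17:00 (add 6h to convert from UTC-6).
Nadia in UTC: 09:30-13:15, 14:30-16:45 (add 5h to convert from UTC-5).
Sven in UTC: 09:30-11:00, 15:00-15:15 (add 6h to convert from UTC-6).
Freya in UTC: 09:30-11:00, 14:45-15:15, 17:00-17:45 (subtract 6h to convert from UTC+6).
Ulla in UTC: 09:00-13:15, 13:30-17:45.
Emeka ∩ Nadia: 09:30-12:15, 12:45-13:15, 14:30-16:45.
Emeka ∩ Nadia ∩ Sven: 09:30-11:00, 15:00-15:15.
Emeka ∩ Nadia ∩ Sven ∩ Freya: 09:30-11:00, 15:00-15:15.
Emeka ∩ Nadia ∩ Sven ∩ Freya ∩ Ulla: 09:30-11:00, 15:00-15:15.
So the common availability across everyone is 09:30-11:00, 15:00-15:15.
Summing the common windows: 90 + 15 = 105 minutes.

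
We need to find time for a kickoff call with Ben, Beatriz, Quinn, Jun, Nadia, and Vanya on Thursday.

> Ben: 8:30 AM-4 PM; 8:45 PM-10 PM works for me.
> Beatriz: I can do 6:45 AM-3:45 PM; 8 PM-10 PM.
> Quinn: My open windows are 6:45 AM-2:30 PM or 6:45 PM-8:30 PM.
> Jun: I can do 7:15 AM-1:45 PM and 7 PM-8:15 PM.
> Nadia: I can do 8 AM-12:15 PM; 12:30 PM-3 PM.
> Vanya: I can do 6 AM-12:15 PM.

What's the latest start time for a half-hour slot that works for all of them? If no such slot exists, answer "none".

Ben ∩ Beatriz: 08:30-15:45, 20:45-22:00.
Ben ∩ Beatriz ∩ Quinn: 08:30-14:30.
Ben ∩ Beatriz ∩ Quinn ∩ Jun: 08:30-13:45.
Ben ∩ Beatriz ∩ Quinn ∩ Jun ∩ Nadia: 08:30-12:15, 12:30-13:45.
Ben ∩ Beatriz ∩ Quinn ∩ Jun ∩ Nadia ∩ Vanya: 08:30-12:15.
The last common window of at least 30 minutes is 08:30-12:15; a 30-minute meeting can start as late as 11:45 and still end by 12:15.

11:45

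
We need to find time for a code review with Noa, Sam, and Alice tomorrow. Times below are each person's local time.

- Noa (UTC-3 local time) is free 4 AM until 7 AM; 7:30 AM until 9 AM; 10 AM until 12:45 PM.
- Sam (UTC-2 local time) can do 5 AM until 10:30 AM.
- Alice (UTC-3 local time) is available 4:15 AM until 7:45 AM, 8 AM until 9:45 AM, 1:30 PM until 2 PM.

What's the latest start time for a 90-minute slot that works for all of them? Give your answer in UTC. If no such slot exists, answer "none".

Noa in UTC: 07:00-10:00, 10:30-12:00, 13:00-15:45 (add 3h to convert from UTC-3).
Sam in UTC: 07:00-12:30 (add 2h to convert from UTC-2).
Alice in UTC: 07:15-10:45, 11:00-12:45, 16:30-17:00 (add 3h to convert from UTC-3).
Noa ∩ Sam: 07:00-10:00, 10:30-12:00.
Noa ∩ Sam ∩ Alice: 07:15-10:00, 10:30-10:45, 11:00-12:00.
The last common window of at least 90 minutes is 07:15-10:00; a 90-minute meeting can start as late as 08:30 and still end by 10:00.

08:30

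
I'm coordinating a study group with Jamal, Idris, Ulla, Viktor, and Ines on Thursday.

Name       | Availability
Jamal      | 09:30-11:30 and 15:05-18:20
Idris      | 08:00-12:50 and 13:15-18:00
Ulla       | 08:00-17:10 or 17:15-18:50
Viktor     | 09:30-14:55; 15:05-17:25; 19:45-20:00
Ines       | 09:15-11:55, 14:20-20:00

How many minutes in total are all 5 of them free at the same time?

255

Jamal ∩ Idris: 09:30-11:30, 15:05-18:00.
Jamal ∩ Idris ∩ Ulla: 09:30-11:30, 15:05-17:10, 17:15-18:00.
Jamal ∩ Idris ∩ Ulla ∩ Viktor: 09:30-11:30, 15:05-17:10, 17:15-17:25.
Jamal ∩ Idris ∩ Ulla ∩ Viktor ∩ Ines: 09:30-11:30, 15:05-17:10, 17:15-17:25.
Summing the common windows: 120 + 125 + 10 = 255 minutes.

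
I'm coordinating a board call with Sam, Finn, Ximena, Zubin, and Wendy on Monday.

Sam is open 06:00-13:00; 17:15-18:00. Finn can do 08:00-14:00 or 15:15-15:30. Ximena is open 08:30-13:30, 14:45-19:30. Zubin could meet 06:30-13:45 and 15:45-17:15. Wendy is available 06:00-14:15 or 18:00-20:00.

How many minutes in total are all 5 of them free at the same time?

270

Sam ∩ Finn: 08:00-13:00.
Sam ∩ Finn ∩ Ximena: 08:30-13:00.
Sam ∩ Finn ∩ Ximena ∩ Zubin: 08:30-13:00.
Sam ∩ Finn ∩ Ximena ∩ Zubin ∩ Wendy: 08:30-13:00.
That's a single block of 270 minutes.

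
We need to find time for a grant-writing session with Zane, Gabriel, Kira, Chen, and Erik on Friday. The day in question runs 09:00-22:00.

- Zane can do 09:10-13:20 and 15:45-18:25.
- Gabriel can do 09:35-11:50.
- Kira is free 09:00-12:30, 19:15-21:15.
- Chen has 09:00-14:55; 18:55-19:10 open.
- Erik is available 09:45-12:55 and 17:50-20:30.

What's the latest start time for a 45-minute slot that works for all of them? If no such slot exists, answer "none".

11:05

Zane ∩ Gabriel: 09:35-11:50.
Zane ∩ Gabriel ∩ Kira: 09:35-11:50.
Zane ∩ Gabriel ∩ Kira ∩ Chen: 09:35-11:50.
Zane ∩ Gabriel ∩ Kira ∩ Chen ∩ Erik: 09:45-11:50.
Those are the intersection windows.
The last common window of at least 45 minutes is 09:45-11:50; a 45-minute meeting can start as late as 11:05 and still end by 11:50.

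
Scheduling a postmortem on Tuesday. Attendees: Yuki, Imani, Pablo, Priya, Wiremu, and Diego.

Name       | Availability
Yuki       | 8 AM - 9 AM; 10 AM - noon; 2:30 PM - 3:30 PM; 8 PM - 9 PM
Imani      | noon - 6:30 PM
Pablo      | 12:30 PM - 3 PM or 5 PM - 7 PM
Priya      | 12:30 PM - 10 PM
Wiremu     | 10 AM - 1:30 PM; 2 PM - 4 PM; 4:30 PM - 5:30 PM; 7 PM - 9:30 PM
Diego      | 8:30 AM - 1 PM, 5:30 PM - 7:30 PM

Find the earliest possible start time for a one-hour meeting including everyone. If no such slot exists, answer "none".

none

Yuki ∩ Imani: 14:30-15:30.
Yuki ∩ Imani ∩ Pablo: 14:30-15:00.
Yuki ∩ Imani ∩ Pablo ∩ Priya: 14:30-15:00.
Yuki ∩ Imani ∩ Pablo ∩ Priya ∩ Wiremu: 14:30-15:00.
Yuki ∩ Imani ∩ Pablo ∩ Priya ∩ Wiremu ∩ Diego: ∅.
There is no time when everyone is free.
No common window is at least 60 minutes long.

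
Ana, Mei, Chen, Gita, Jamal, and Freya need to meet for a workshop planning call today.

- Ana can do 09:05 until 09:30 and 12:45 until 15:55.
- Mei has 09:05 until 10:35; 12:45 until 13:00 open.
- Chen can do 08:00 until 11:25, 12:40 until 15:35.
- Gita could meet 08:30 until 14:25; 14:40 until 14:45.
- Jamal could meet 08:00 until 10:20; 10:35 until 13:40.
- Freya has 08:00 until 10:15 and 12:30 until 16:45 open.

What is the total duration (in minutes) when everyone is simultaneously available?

Ana ∩ Mei: 09:05-09:30, 12:45-13:00.
Ana ∩ Mei ∩ Chen: 09:05-09:30, 12:45-13:00.
Ana ∩ Mei ∩ Chen ∩ Gita: 09:05-09:30, 12:45-13:00.
Ana ∩ Mei ∩ Chen ∩ Gita ∩ Jamal: 09:05-09:30, 12:45-13:00.
Ana ∩ Mei ∩ Chen ∩ Gita ∩ Jamal ∩ Freya: 09:05-09:30, 12:45-13:00.
Summing the common windows: 25 + 15 = 40 minutes.

40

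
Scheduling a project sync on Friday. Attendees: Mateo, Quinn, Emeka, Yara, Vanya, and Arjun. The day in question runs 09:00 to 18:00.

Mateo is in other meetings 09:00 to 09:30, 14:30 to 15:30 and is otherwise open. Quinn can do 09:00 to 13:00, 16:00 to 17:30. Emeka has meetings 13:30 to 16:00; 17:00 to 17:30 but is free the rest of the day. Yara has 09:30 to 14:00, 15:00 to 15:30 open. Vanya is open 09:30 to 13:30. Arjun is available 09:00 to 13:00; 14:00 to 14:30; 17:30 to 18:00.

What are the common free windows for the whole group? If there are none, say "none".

Mateo free: 09:30-14:30, 15:30-18:00 (invert busy blocks within the working day).
Quinn free: 09:00-13:00, 16:00-17:30.
Emeka free: 09:00-13:30, 16:00-17:00, 17:30-18:00 (invert busy blocks within the working day).
Yara free: 09:30-14:00, 15:00-15:30.
Vanya free: 09:30-13:30.
Arjun free: 09:00-13:00, 14:00-14:30, 17:30-18:00.
Mateo ∩ Quinn: 09:30-13:00, 16:00-17:30.
Mateo ∩ Quinn ∩ Emeka: 09:30-13:00, 16:00-17:00.
Mateo ∩ Quinn ∩ Emeka ∩ Yara: 09:30-13:00.
Mateo ∩ Quinn ∩ Emeka ∩ Yara ∩ Vanya: 09:30-13:00.
Mateo ∩ Quinn ∩ Emeka ∩ Yara ∩ Vanya ∩ Arjun: 09:30-13:00.

09:30-13:00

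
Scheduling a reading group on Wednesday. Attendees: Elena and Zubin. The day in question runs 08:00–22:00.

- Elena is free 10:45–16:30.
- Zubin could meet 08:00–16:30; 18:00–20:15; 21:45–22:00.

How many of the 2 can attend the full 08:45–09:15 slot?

Zubin can make the full 08:45-09:15 slot — that's 1.

1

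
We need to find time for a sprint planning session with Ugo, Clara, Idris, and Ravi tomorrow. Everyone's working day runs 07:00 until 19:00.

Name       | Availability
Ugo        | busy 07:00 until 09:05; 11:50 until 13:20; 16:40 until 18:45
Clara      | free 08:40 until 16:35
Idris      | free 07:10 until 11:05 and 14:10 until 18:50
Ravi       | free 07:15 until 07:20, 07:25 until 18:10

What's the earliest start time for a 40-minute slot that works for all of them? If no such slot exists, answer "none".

09:05

Ugo free: 09:05-11:50, 13:20-16:40, 18:45-19:00 (invert busy blocks within the working day).
Clara free: 08:40-16:35.
Idris free: 07:10-11:05, 14:10-18:50.
Ravi free: 07:15-07:20, 07:25-18:10.
Ugo ∩ Clara: 09:05-11:50, 13:20-16:35.
Ugo ∩ Clara ∩ Idris: 09:05-11:05, 14:10-16:35.
Ugo ∩ Clara ∩ Idris ∩ Ravi: 09:05-11:05, 14:10-16:35.
The first common window of at least 40 minutes is 09:05-11:05, so the earliest start is 09:05.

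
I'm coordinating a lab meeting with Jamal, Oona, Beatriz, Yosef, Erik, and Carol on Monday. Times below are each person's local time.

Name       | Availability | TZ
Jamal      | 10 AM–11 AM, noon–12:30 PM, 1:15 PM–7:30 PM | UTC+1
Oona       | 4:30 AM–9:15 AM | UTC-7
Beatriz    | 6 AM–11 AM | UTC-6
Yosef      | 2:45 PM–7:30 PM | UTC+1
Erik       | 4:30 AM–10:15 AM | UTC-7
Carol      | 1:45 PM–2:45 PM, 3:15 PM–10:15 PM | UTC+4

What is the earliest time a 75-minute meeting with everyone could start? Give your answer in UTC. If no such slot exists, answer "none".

Jamal in UTC: 09:00-10:00, 11:00-11:30, 12:15-18:30 (subtract 1h to convert from UTC+1).
Oona in UTC: 11:30-16:15 (add 7h to convert from UTC-7).
Beatriz in UTC: 12:00-17:00 (add 6h to convert from UTC-6).
Yosef in UTC: 13:45-18:30 (subtract 1h to convert from UTC+1).
Erik in UTC: 11:30-17:15 (add 7h to convert from UTC-7).
Carol in UTC: 09:45-10:45, 11:15-18:15 (subtract 4h to convert from UTC+4).
Jamal ∩ Oona: 12:15-16:15.
Jamal ∩ Oona ∩ Beatriz: 12:15-16:15.
Jamal ∩ Oona ∩ Beatriz ∩ Yosef: 13:45-16:15.
Jamal ∩ Oona ∩ Beatriz ∩ Yosef ∩ Erik: 13:45-16:15.
Jamal ∩ Oona ∩ Beatriz ∩ Yosef ∩ Erik ∩ Carol: 13:45-16:15.
The first common window of at least 75 minutes is 13:45-16:15, so the earliest start is 13:45.

13:45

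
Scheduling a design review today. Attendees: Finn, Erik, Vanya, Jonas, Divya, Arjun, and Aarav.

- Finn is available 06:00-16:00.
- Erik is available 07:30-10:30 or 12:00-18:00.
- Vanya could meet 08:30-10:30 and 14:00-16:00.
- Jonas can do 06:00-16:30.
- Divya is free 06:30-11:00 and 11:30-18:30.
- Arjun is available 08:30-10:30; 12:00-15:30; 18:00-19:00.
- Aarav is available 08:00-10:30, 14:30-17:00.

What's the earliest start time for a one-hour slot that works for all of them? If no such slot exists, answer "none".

08:30

Finn ∩ Erik: 07:30-10:30, 12:00-16:00.
Finn ∩ Erik ∩ Vanya: 08:30-10:30, 14:00-16:00.
Finn ∩ Erik ∩ Vanya ∩ Jonas: 08:30-10:30, 14:00-16:00.
Finn ∩ Erik ∩ Vanya ∩ Jonas ∩ Divya: 08:30-10:30, 14:00-16:00.
Finn ∩ Erik ∩ Vanya ∩ Jonas ∩ Divya ∩ Arjun: 08:30-10:30, 14:00-15:30.
Finn ∩ Erik ∩ Vanya ∩ Jonas ∩ Divya ∩ Arjun ∩ Aarav: 08:30-10:30, 14:30-15:30.
The first common window of at least 60 minutes is 08:30-10:30, so the earliest start is 08:30.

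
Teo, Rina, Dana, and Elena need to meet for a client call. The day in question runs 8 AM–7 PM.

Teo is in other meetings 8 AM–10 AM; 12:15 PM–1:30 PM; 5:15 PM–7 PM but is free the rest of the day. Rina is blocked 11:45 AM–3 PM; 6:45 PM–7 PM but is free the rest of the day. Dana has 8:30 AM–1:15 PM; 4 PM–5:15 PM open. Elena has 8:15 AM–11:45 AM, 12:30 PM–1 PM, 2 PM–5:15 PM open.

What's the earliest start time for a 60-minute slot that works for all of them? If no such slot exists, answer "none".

10:00

Teo free: 10:00-12:15, 13:30-17:15 (invert busy blocks within the working day).
Rina free: 08:00-11:45, 15:00-18:45 (invert busy blocks within the working day).
Dana free: 08:30-13:15, 16:00-17:15.
Elena free: 08:15-11:45, 12:30-13:00, 14:00-17:15.
Teo ∩ Rina: 10:00-11:45, 15:00-17:15.
Teo ∩ Rina ∩ Dana: 10:00-11:45, 16:00-17:15.
Teo ∩ Rina ∩ Dana ∩ Elena: 10:00-11:45, 16:00-17:15.
The first common window of at least 60 minutes is 10:00-11:45, so the earliest start is 10:00.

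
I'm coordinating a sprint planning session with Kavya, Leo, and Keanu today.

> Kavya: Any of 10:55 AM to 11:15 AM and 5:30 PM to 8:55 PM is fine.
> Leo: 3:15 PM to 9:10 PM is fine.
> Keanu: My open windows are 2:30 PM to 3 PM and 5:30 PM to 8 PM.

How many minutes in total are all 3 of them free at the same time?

150

Kavya ∩ Leo: 17:30-20:55.
Kavya ∩ Leo ∩ Keanu: 17:30-20:00.
That's a single block of 150 minutes.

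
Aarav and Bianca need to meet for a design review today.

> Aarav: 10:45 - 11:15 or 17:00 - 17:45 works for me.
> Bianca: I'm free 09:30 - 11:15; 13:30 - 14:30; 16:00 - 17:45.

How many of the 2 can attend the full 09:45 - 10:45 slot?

Bianca can make the full 09:45-10:45 slot — that's 1.

1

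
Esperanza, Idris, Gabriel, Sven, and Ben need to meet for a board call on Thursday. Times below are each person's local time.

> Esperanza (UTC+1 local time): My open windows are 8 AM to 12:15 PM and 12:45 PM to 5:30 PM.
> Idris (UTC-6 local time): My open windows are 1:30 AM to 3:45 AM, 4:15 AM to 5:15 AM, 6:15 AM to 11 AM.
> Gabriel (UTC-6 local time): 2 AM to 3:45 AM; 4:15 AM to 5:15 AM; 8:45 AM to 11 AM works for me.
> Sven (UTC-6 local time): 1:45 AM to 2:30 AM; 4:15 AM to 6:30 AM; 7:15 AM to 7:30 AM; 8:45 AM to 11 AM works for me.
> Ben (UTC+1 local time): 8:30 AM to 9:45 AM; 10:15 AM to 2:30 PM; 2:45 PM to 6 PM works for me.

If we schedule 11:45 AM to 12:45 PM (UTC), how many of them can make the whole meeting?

2

Esperanza in UTC: 07:00-11:15, 11:45-16:30 (subtract 1h to convert from UTC+1).
Idris in UTC: 07:30-09:45, 10:15-11:15, 12:15-17:00 (add 6h to convert from UTC-6).
Gabriel in UTC: 08:00-09:45, 10:15-11:15, 14:45-17:00 (add 6h to convert from UTC-6).
Sven in UTC: 07:45-08:30, 10:15-12:30, 13:15-13:30, 14:45-17:00 (add 6h to convert from UTC-6).
Ben in UTC: 07:30-08:45, 09:15-13:30, 13:45-17:00 (subtract 1h to convert from UTC+1).
Esperanza and Ben can make the full 11:45-12:45 slot — that's 2.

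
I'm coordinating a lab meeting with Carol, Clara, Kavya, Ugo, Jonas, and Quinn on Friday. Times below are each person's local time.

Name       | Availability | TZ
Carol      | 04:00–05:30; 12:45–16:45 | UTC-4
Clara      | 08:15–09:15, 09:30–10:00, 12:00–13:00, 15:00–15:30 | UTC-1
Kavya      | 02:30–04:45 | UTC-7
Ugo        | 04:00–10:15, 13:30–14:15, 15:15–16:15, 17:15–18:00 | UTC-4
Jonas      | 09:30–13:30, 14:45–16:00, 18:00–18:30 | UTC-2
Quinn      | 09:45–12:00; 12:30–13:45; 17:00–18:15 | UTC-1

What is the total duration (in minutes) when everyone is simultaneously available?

0

Carol in UTC: 08:00-09:30, 16:45-20:45 (add 4h to convert from UTC-4).
Clara in UTC: 09:15-10:15, 10:30-11:00, 13:00-14:00, 16:00-16:30 (add 1h to convert from UTC-1).
Kavya in UTC: 09:30-11:45 (add 7h to convert from UTC-7).
Ugo in UTC: 08:00-14:15, 17:30-18:15, 19:15-20:15, 21:15-22:00 (add 4h to convert from UTC-4).
Jonas in UTC: 11:30-15:30, 16:45-18:00, 20:00-20:30 (add 2h to convert from UTC-2).
Quinn in UTC: 10:45-13:00, 13:30-14:45, 18:00-19:15 (add 1h to convert from UTC-1).
Carol ∩ Clara: 09:15-09:30.
Carol ∩ Clara ∩ Kavya: ∅.
Carol ∩ Clara ∩ Kavya ∩ Ugo: ∅.
Carol ∩ Clara ∩ Kavya ∩ Ugo ∩ Jonas: ∅.
Carol ∩ Clara ∩ Kavya ∩ Ugo ∩ Jonas ∩ Quinn: ∅.
There is no time when everyone is free.
There is no common window, so the total is 0 minutes.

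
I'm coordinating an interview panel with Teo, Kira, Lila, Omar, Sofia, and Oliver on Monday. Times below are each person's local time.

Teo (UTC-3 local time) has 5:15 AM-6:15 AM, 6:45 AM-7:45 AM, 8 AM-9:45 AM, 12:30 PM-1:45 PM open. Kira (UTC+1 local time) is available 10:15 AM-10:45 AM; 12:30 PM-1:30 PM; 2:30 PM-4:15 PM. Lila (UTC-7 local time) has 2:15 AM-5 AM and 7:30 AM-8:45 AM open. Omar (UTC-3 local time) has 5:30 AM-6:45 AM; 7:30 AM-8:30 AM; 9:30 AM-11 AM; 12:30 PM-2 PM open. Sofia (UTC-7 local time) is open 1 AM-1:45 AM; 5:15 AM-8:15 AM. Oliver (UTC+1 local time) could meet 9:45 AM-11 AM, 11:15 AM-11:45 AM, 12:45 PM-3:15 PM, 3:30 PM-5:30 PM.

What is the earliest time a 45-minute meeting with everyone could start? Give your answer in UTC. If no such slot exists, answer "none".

Teo in UTC: 08:15-09:15, 09:45-10:45, 11:00-12:45, 15:30-16:45 (add 3h to convert from UTC-3).
Kira in UTC: 09:15-09:45, 11:30-12:30, 13:30-15:15 (subtract 1h to convert from UTC+1).
Lila in UTC: 09:15-12:00, 14:30-15:45 (add 7h to convert from UTC-7).
Omar in UTC: 08:30-09:45, 10:30-11:30, 12:30-14:00, 15:30-17:00 (add 3h to convert from UTC-3).
Sofia in UTC: 08:00-08:45, 12:15-15:15 (add 7h to convert from UTC-7).
Oliver in UTC: 08:45-10:00, 10:15-10:45, 11:45-14:15, 14:30-16:30 (subtract 1h to convert from UTC+1).
Teo ∩ Kira: 11:30-12:30.
Teo ∩ Kira ∩ Lila: 11:30-12:00.
Teo ∩ Kira ∩ Lila ∩ Omar: ∅.
Teo ∩ Kira ∩ Lila ∩ Omar ∩ Sofia: ∅.
Teo ∩ Kira ∩ Lila ∩ Omar ∩ Sofia ∩ Oliver: ∅.
There is no time when everyone is free.
No common window is at least 45 minutes long.

none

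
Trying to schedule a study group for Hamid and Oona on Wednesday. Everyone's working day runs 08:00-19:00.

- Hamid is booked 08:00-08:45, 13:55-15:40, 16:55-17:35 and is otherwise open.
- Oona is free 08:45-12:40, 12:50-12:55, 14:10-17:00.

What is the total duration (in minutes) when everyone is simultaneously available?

315

Hamid free: 08:45-13:55, 15:40-16:55, 17:35-19:00 (invert busy blocks within the working day).
Oona free: 08:45-12:40, 12:50-12:55, 14:10-17:00.
Hamid ∩ Oona: 08:45-12:40, 12:50-12:55, 15:40-16:55.
So the common availability across everyone is 08:45-12:40, 12:50-12:55, 15:40-16:55.
Summing the common windows: 235 + 5 + 75 = 315 minutes.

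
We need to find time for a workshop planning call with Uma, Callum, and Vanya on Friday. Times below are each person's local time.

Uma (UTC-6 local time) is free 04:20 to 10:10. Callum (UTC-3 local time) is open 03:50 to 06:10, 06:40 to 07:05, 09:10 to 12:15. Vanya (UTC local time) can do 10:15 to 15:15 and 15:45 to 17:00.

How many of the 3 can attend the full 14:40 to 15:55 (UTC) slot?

Uma in UTC: 10:20-16:10 (add 6h to convert from UTC-6).
Callum in UTC: 06:50-09:10, 09:40-10:05, 12:10-15:15 (add 3h to convert from UTC-3).
Vanya in UTC: 10:15-15:15, 15:45-17:00.
Uma can make the full 14:40-15:55 slot — that's 1.

1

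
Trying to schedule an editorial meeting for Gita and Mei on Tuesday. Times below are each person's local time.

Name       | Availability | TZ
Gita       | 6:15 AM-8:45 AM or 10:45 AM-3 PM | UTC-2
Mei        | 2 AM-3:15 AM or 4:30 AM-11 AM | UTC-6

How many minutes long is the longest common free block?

255

Gita in UTC: 08:15-10:45, 12:45-17:00 (add 2h to convert from UTC-2).
Mei in UTC: 08:00-09:15, 10:30-17:00 (add 6h to convert from UTC-6).
Gita ∩ Mei: 08:15-09:15, 10:30-10:45, 12:45-17:00.
So the common availability across everyone is 08:15-09:15, 10:30-10:45, 12:45-17:00.
The longest is 12:45-17:00 at 255 minutes.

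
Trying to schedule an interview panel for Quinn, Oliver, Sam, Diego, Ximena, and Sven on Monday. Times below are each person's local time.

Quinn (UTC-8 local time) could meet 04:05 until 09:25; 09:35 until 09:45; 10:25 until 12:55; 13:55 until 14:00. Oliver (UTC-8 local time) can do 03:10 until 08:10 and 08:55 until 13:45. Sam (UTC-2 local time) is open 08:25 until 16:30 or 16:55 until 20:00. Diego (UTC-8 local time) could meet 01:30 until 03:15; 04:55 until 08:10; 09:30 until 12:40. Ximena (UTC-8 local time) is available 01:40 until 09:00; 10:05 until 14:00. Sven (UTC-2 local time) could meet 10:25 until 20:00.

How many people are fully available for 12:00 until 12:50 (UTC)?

3

Quinn in UTC: 12:05-17:25, 17:35-17:45, 18:25-20:55, 21:55-22:00 (add 8h to convert from UTC-8).
Oliver in UTC: 11:10-16:10, 16:55-21:45 (add 8h to convert from UTC-8).
Sam in UTC: 10:25-18:30, 18:55-22:00 (add 2h to convert from UTC-2).
Diego in UTC: 09:30-11:15, 12:55-16:10, 17:30-20:40 (add 8h to convert from UTC-8).
Ximena in UTC: 09:40-17:00, 18:05-22:00 (add 8h to convert from UTC-8).
Sven in UTC: 12:25-22:00 (add 2h to convert from UTC-2).
Oliver, Sam, and Ximena can make the full 12:00-12:50 slot — that's 3.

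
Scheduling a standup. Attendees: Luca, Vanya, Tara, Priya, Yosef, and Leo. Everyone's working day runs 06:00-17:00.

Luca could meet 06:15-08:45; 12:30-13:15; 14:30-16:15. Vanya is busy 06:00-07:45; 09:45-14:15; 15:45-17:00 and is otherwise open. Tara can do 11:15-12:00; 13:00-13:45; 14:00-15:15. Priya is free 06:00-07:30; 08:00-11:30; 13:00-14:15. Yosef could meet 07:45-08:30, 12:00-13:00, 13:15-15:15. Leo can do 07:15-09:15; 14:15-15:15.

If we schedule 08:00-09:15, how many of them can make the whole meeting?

Luca free: 06:15-08:45, 12:30-13:15, 14:30-16:15.
Vanya free: 07:45-09:45, 14:15-15:45 (invert busy blocks within the working day).
Tara free: 11:15-12:00, 13:00-13:45, 14:00-15:15.
Priya free: 06:00-07:30, 08:00-11:30, 13:00-14:15.
Yosef free: 07:45-08:30, 12:00-13:00, 13:15-15:15.
Leo free: 07:15-09:15, 14:15-15:15.
Vanya, Priya, and Leo can make the full 08:00-09:15 slot — that's 3.

3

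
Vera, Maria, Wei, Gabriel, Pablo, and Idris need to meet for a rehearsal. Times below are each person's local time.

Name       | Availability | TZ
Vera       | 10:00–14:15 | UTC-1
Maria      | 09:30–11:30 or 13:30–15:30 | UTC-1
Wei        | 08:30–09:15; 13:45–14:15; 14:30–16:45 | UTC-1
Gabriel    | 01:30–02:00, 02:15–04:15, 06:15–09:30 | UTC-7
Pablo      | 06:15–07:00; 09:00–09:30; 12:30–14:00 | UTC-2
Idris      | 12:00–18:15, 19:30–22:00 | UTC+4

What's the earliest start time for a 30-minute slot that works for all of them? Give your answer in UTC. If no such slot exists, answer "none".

Vera in UTC: 11:00-15:15 (add 1h to convert from UTC-1).
Maria in UTC: 10:30-12:30, 14:30-16:30 (add 1h to convert from UTC-1).
Wei in UTC: 09:30-10:15, 14:45-15:15, 15:30-17:45 (add 1h to convert from UTC-1).
Gabriel in UTC: 08:30-09:00, 09:15-11:15, 13:15-16:30 (add 7h to convert from UTC-7).
Pablo in UTC: 08:15-09:00, 11:00-11:30, 14:30-16:00 (add 2h to convert from UTC-2).
Idris in UTC: 08:00-14:15, 15:30-18:00 (subtract 4h to convert from UTC+4).
Vera ∩ Maria: 11:00-12:30, 14:30-15:15.
Vera ∩ Maria ∩ Wei: 14:45-15:15.
Vera ∩ Maria ∩ Wei ∩ Gabriel: 14:45-15:15.
Vera ∩ Maria ∩ Wei ∩ Gabriel ∩ Pablo: 14:45-15:15.
Vera ∩ Maria ∩ Wei ∩ Gabriel ∩ Pablo ∩ Idris: ∅.
There is no time when everyone is free.
No common window is at least 30 minutes long.

none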